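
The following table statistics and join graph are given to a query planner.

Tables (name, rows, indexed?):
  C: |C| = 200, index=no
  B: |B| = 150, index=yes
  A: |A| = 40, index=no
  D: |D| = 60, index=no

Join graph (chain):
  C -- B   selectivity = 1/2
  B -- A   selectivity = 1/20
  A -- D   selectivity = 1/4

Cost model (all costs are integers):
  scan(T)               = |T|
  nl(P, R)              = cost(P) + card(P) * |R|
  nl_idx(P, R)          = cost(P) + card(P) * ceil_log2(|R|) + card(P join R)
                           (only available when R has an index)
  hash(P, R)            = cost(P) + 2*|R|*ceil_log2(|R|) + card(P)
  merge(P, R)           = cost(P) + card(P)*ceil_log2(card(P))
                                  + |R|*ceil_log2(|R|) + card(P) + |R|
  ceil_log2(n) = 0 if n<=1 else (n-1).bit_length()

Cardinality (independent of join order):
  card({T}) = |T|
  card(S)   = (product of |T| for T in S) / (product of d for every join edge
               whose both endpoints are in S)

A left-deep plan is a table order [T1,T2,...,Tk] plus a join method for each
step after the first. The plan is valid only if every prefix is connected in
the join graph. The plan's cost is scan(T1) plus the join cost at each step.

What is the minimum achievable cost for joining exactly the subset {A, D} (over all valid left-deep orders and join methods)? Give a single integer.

600

Selinger DP over subsets of {A,D}:
  {A}: scan cost=40, card=40
  {D}: scan cost=60, card=60
  {AD}: card=600; try (A,hash)→600, (D,merge)→740, (A,merge)→760, (D,hash)→800, (D,nl)→2440, (A,nl)→2460; best=600 via (A,hash)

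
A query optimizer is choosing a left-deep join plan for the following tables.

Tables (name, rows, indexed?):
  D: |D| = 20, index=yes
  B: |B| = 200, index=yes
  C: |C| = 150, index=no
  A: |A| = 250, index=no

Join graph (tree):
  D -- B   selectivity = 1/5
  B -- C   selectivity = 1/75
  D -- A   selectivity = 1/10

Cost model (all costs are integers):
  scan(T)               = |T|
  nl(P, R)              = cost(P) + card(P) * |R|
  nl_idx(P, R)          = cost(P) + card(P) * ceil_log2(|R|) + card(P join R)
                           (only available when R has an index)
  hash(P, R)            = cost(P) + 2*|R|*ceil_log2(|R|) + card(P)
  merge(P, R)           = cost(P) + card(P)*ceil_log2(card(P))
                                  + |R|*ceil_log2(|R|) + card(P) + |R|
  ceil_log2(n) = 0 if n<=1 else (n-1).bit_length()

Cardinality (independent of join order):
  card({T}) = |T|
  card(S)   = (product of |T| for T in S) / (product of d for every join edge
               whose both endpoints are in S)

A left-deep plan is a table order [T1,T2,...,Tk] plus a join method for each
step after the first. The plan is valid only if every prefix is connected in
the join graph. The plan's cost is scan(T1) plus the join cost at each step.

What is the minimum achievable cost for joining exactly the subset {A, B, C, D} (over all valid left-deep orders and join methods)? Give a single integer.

Selinger DP over subsets of {A,B,C,D}:
  {D}: scan cost=20, card=20
  {B}: scan cost=200, card=200
  {C}: scan cost=150, card=150
  {A}: scan cost=250, card=250
  {BD}: card=800; try (D,hash)→600, (B,nl_idx)→980, (B,merge)→1940, (D,nl_idx)→2000, (D,merge)→2120, (B,hash)→3240 …(+2); best=600 via (D,hash)
  {AD}: card=500; try (D,hash)→700, (D,nl_idx)→2000, (A,merge)→2390, (D,merge)→2620, (A,hash)→4040, (A,nl)→5020 …(+1); best=700 via (D,hash)
  {BC}: card=400; try (B,nl_idx)→1750, (C,hash)→2800, (B,merge)→3300, (C,merge)→3350, (B,hash)→3500, (B,nl)→30150 …(+1); best=1750 via (B,nl_idx)
  {BCD}: card=1600; try (D,hash)→2350, (C,hash)→3800, (D,nl_idx)→5350, (D,merge)→5870, (D,nl)→9750, (C,merge)→10750 …(+1); best=2350 via (D,hash)
  {ABD}: card=20000; try (B,hash)→4400, (A,hash)→5400, (B,merge)→7500, (A,merge)→11650, (B,nl_idx)→24700, (B,nl)→100700 …(+1); best=4400 via (B,hash)
  {ABCD}: card=40000; try (A,hash)→7950, (A,merge)→23800, (C,hash)→26800, (C,merge)→325750, (A,nl)→402350, (C,nl)→3004400; best=7950 via (A,hash)

7950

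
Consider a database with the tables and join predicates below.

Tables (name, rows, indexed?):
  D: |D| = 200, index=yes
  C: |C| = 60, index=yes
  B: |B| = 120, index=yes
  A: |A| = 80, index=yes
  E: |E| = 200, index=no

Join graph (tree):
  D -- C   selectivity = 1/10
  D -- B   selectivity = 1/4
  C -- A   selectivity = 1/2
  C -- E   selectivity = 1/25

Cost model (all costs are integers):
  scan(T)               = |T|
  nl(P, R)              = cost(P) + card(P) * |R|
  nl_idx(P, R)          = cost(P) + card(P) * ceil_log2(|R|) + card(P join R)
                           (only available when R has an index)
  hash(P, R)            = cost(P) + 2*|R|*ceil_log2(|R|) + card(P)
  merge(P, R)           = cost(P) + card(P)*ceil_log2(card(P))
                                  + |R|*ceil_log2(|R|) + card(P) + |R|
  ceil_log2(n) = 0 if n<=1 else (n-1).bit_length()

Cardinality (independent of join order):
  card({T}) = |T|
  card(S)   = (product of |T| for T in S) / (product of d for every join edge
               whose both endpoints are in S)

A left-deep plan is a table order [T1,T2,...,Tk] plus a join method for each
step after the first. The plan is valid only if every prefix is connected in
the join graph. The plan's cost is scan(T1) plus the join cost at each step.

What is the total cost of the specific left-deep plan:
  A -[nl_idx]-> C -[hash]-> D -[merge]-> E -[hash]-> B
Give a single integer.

1212040

step 1: scan A: cost=80, card=80
step 2: join C via nl_idx
    card(P join C) = 80*60/(2) = 2400
    cost = 80 + 80*6 + 2400 = 2960
step 3: join D via hash
    card(P join D) = 2400*200/(10) = 48000
    cost = 2960 + 2*200*8 + 2400 = 8560
step 4: join E via merge
    card(P join E) = 48000*200/(25) = 384000
    cost = 8560 + 48000*16 + 200*8 + 48000 + 200 = 826360
step 5: join B via hash
    card(P join B) = 384000*120/(4) = 11520000
    cost = 826360 + 2*120*7 + 384000 = 1212040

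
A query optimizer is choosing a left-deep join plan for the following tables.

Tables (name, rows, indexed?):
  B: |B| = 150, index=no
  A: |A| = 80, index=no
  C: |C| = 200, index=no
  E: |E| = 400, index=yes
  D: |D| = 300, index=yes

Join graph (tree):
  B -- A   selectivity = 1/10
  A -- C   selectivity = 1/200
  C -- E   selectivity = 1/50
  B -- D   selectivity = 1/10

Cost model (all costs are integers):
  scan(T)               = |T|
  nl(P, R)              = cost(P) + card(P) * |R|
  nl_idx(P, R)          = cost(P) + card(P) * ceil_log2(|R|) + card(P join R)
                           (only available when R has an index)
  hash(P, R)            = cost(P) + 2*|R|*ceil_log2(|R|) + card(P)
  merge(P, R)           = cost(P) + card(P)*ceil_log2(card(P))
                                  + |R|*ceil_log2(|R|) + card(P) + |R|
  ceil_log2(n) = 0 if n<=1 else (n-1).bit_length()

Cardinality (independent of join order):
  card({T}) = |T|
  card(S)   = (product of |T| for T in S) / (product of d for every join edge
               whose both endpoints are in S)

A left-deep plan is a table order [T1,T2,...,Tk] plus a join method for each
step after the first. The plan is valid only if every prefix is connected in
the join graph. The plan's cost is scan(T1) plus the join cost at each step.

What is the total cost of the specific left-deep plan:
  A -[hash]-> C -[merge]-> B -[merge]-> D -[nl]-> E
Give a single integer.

14422750

step 1: scan A: cost=80, card=80
step 2: join C via hash
    card(P join C) = 80*200/(200) = 80
    cost = 80 + 2*200*8 + 80 = 3360
step 3: join B via merge
    card(P join B) = 80*150/(10) = 1200
    cost = 3360 + 80*7 + 150*8 + 80 + 150 = 5350
step 4: join D via merge
    card(P join D) = 1200*300/(10) = 36000
    cost = 5350 + 1200*11 + 300*9 + 1200 + 300 = 22750
step 5: join E via nl
    card(P join E) = 36000*400/(50) = 288000
    cost = 22750 + 36000*400 = 14422750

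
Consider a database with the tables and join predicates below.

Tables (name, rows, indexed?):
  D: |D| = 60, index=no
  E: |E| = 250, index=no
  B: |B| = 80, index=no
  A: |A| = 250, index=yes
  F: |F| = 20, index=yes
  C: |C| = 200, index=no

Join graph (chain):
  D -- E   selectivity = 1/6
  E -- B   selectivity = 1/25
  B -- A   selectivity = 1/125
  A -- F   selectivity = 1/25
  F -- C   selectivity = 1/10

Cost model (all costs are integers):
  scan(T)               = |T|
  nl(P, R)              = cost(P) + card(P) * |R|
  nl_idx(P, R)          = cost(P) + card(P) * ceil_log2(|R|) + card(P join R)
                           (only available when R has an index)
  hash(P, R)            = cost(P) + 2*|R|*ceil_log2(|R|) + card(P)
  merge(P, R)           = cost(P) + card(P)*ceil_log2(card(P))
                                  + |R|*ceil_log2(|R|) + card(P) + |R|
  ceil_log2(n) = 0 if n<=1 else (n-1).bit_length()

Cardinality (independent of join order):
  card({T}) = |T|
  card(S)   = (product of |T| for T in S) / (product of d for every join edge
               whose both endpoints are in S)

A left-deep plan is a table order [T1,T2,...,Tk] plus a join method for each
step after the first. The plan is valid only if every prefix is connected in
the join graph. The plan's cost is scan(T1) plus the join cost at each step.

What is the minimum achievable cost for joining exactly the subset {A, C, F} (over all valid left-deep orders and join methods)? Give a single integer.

3780

Selinger DP over subsets of {A,C,F}:
  {A}: scan cost=250, card=250
  {F}: scan cost=20, card=20
  {C}: scan cost=200, card=200
  {AF}: card=200; try (A,nl_idx)→380, (F,hash)→700, (F,nl_idx)→1700, (A,merge)→2390, (F,merge)→2620, (A,hash)→4040 …(+2); best=380 via (A,nl_idx)
  {CF}: card=400; try (F,hash)→600, (F,nl_idx)→1600, (C,merge)→1940, (F,merge)→2120, (C,hash)→3240, (C,nl)→4020 …(+1); best=600 via (F,hash)
  {ACF}: card=4000; try (C,hash)→3780, (C,merge)→3980, (A,hash)→5000, (A,merge)→6850, (A,nl_idx)→7800, (C,nl)→40380 …(+1); best=3780 via (C,hash)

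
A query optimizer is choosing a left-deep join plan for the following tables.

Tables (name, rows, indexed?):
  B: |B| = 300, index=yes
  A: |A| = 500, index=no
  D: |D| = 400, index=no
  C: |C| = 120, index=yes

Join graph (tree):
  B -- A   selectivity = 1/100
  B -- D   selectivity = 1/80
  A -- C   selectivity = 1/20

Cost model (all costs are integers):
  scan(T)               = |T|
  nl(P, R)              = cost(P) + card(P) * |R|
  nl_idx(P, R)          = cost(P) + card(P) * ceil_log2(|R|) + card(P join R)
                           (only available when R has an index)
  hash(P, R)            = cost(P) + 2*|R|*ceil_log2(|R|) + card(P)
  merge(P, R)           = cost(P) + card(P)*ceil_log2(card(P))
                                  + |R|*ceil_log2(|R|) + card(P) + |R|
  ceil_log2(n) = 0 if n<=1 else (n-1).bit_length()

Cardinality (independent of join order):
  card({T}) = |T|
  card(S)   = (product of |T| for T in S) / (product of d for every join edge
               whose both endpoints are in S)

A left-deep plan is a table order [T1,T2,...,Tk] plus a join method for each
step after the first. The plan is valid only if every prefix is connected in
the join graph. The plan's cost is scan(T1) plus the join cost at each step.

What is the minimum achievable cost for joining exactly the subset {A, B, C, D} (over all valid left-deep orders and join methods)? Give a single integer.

24280

Selinger DP over subsets of {A,B,C,D}:
  {B}: scan cost=300, card=300
  {A}: scan cost=500, card=500
  {D}: scan cost=400, card=400
  {C}: scan cost=120, card=120
  {AB}: card=1500; try (B,hash)→6400, (B,nl_idx)→6500, (A,merge)→8300, (B,merge)→8500, (A,hash)→9600, (A,nl)→150300 …(+1); best=6400 via (B,hash)
  {BD}: card=1500; try (B,nl_idx)→5500, (B,hash)→6200, (D,merge)→7300, (B,merge)→7400, (D,hash)→7800, (D,nl)→120300 …(+1); best=5500 via (B,nl_idx)
  {AC}: card=3000; try (C,hash)→2680, (A,merge)→6080, (C,merge)→6460, (C,nl_idx)→7000, (A,hash)→9240, (A,nl)→60120 …(+1); best=2680 via (C,hash)
  {ABD}: card=7500; try (D,hash)→15100, (A,hash)→16000, (D,merge)→28400, (A,merge)→28500, (D,nl)→606400, (A,nl)→755500; best=15100 via (D,hash)
  {ABC}: card=9000; try (C,hash)→9580, (B,hash)→11080, (C,merge)→25360, (C,nl_idx)→25900, (B,nl_idx)→38680, (B,merge)→44680 …(+2); best=9580 via (C,hash)
  {ABCD}: card=45000; try (C,hash)→24280, (D,hash)→25780, (C,nl_idx)→112600, (C,merge)→121060, (D,merge)→148580, (C,nl)→915100 …(+1); best=24280 via (C,hash)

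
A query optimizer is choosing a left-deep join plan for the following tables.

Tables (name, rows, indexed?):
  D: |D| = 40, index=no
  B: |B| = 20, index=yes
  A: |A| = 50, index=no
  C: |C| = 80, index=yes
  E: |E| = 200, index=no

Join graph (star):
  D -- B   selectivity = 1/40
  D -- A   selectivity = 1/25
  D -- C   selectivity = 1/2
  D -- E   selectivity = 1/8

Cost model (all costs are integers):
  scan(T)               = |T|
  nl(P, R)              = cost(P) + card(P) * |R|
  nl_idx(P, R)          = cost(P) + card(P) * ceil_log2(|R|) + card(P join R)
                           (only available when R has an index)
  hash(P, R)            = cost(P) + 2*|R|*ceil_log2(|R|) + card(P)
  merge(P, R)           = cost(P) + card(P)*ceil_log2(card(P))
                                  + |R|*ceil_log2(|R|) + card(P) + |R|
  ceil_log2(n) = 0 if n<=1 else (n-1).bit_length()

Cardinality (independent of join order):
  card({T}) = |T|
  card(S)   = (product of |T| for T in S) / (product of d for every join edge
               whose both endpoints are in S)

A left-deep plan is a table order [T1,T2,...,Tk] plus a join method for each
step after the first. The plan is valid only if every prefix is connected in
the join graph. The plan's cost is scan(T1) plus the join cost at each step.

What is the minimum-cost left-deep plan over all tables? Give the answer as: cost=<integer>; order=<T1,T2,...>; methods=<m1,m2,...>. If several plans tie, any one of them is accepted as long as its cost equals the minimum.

Selinger DP (subsets sized 1..n):
  {D}: scan cost=40, card=40
  {B}: scan cost=20, card=20
  {A}: scan cost=50, card=50
  {C}: scan cost=80, card=80
  {E}: scan cost=200, card=200
  {BD}: card=20; try (B,nl_idx)→260, (B,hash)→280, (D,merge)→420, (B,merge)→440, (D,hash)→520, (D,nl)→820 …(+1); best=260 via (B,nl_idx)
  {AD}: card=80; try (D,hash)→580, (A,merge)→670, (D,merge)→680, (A,hash)→680, (A,nl)→2040, (D,nl)→2050; best=580 via (D,hash)
  {CD}: card=1600; try (D,hash)→640, (C,merge)→960, (D,merge)→1000, (C,hash)→1200, (C,nl_idx)→1920, (C,nl)→3240 …(+1); best=640 via (D,hash)
  {DE}: card=1000; try (D,hash)→880, (E,merge)→2120, (D,merge)→2280, (E,hash)→3280, (E,nl)→8040, (D,nl)→8200; best=880 via (D,hash)
  {ABD}: card=40; try (A,merge)→730, (B,hash)→860, (A,hash)→880, (B,nl_idx)→1020, (A,nl)→1260, (B,merge)→1340 …(+1); best=730 via (A,merge)
  {BCD}: card=800; try (C,merge)→1020, (C,nl_idx)→1200, (C,hash)→1400, (C,nl)→1860, (B,hash)→2440, (B,nl_idx)→9440 …(+2); best=1020 via (C,merge)
  {BDE}: card=500; try (B,hash)→2080, (E,merge)→2180, (E,hash)→3480, (E,nl)→4260, (B,nl_idx)→6380, (B,merge)→12000 …(+1); best=2080 via (B,hash)
  {ACD}: card=3200; try (C,hash)→1780, (C,merge)→1860, (A,hash)→2840, (C,nl_idx)→4340, (C,nl)→6980, (A,merge)→20190 …(+1); best=1780 via (C,hash)
  {ADE}: card=2000; try (A,hash)→2480, (E,merge)→3020, (E,hash)→3860, (A,merge)→12230, (E,nl)→16580, (A,nl)→50880; best=2480 via (A,hash)
  {CDE}: card=40000; try (C,hash)→3000, (E,hash)→5440, (C,merge)→12520, (E,merge)→21640, (C,nl_idx)→47880, (C,nl)→80880 …(+1); best=3000 via (C,hash)
  {ABCD}: card=1600; try (C,merge)→1650, (C,hash)→1890, (A,hash)→2420, (C,nl_idx)→2610, (C,nl)→3930, (B,hash)→5180 …(+5); best=1650 via (C,merge)
  {ABDE}: card=1000; try (E,merge)→2810, (A,hash)→3180, (E,hash)→3970, (B,hash)→4680, (A,merge)→7430, (E,nl)→8730 …(+4); best=2810 via (E,merge)
  {BCDE}: card=20000; try (C,hash)→3700, (E,hash)→5020, (C,merge)→7720, (E,merge)→11620, (C,nl_idx)→25580, (C,nl)→42080 …(+5); best=3700 via (C,hash)
  {ACDE}: card=80000; try (C,hash)→5600, (E,hash)→8180, (C,merge)→27120, (A,hash)→43600, (E,merge)→45180, (C,nl_idx)→96480 …(+4); best=5600 via (C,hash)
  {ABCDE}: card=40000; try (C,hash)→4930, (E,hash)→6450, (C,merge)→14450, (E,merge)→22650, (A,hash)→24300, (C,nl_idx)→49810 …(+8); best=4930 via (C,hash)

cost=4930; order=D,B,A,E,C; methods=nl_idx,merge,merge,hash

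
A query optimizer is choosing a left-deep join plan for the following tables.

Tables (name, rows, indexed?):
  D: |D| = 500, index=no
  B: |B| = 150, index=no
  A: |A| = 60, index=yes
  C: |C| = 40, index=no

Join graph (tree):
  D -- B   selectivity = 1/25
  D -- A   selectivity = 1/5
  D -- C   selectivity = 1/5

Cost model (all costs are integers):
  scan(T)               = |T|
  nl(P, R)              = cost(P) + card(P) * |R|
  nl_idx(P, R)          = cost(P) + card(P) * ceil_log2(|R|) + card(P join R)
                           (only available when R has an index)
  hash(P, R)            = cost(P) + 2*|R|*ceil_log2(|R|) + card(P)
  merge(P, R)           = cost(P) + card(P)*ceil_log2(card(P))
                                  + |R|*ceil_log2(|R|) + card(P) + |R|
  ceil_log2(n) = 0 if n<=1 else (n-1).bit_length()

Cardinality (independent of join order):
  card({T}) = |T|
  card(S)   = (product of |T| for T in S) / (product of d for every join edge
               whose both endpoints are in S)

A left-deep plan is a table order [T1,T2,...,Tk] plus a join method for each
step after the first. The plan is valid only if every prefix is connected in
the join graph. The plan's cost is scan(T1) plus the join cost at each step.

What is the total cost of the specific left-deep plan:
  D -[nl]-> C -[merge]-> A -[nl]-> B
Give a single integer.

step 1: scan D: cost=500, card=500
step 2: join C via nl
    card(P join C) = 500*40/(5) = 4000
    cost = 500 + 500*40 = 20500
step 3: join A via merge
    card(P join A) = 4000*60/(5) = 48000
    cost = 20500 + 4000*12 + 60*6 + 4000 + 60 = 72920
step 4: join B via nl
    card(P join B) = 48000*150/(25) = 288000
    cost = 72920 + 48000*150 = 7272920

7272920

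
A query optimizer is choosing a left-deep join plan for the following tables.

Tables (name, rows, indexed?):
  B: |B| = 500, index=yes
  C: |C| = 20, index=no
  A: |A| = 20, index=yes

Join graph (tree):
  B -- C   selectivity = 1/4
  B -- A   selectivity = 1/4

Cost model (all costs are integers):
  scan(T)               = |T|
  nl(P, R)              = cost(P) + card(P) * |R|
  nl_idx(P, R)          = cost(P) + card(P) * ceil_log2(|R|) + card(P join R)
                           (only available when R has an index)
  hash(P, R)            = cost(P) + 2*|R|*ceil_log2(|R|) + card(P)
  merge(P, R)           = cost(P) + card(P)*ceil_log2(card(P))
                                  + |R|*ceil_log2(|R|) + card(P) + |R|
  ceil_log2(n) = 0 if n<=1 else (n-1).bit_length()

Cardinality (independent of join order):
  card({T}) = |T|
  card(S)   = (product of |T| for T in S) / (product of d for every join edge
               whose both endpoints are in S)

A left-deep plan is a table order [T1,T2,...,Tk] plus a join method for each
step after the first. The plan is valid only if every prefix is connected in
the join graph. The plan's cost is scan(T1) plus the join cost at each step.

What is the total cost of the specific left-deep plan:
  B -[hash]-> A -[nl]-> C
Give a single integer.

step 1: scan B: cost=500, card=500
step 2: join A via hash
    card(P join A) = 500*20/(4) = 2500
    cost = 500 + 2*20*5 + 500 = 1200
step 3: join C via nl
    card(P join C) = 2500*20/(4) = 12500
    cost = 1200 + 2500*20 = 51200

51200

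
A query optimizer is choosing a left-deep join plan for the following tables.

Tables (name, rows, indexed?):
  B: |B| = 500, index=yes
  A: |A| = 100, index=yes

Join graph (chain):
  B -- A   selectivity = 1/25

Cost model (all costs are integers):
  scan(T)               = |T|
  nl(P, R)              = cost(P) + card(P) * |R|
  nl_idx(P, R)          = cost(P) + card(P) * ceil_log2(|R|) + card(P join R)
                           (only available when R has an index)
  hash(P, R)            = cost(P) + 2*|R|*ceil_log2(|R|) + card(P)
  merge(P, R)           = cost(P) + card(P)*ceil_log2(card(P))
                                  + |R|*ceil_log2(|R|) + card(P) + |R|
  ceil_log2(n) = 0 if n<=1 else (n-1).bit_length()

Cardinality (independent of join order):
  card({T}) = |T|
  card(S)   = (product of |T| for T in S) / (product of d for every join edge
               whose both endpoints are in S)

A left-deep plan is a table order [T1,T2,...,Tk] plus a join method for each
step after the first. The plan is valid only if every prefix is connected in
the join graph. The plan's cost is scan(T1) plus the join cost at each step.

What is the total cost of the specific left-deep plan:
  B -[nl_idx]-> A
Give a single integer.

step 1: scan B: cost=500, card=500
step 2: join A via nl_idx
    card(P join A) = 500*100/(25) = 2000
    cost = 500 + 500*7 + 2000 = 6000

6000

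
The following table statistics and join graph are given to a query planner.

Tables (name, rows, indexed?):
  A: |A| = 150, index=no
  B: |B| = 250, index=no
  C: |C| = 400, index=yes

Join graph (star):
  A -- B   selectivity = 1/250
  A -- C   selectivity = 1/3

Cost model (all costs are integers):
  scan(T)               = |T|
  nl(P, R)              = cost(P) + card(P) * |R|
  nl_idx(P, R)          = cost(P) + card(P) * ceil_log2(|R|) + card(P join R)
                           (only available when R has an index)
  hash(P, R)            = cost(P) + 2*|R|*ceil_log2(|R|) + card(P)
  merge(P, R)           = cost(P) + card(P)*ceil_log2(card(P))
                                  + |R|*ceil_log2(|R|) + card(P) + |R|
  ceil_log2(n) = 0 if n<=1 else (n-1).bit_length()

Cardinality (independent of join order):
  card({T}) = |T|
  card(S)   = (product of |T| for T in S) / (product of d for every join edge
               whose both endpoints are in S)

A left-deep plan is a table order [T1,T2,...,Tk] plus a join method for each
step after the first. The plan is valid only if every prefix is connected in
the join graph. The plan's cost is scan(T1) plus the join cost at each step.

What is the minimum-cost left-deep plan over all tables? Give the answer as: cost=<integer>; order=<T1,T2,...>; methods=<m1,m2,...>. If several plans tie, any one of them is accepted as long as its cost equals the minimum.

cost=8250; order=B,A,C; methods=hash,merge

Selinger DP (subsets sized 1..n):
  {A}: scan cost=150, card=150
  {B}: scan cost=250, card=250
  {C}: scan cost=400, card=400
  {AB}: card=150; try (A,hash)→2900, (B,merge)→3750, (A,merge)→3850, (B,hash)→4300, (B,nl)→37650, (A,nl)→37750; best=2900 via (A,hash)
  {AC}: card=20000; try (A,hash)→3200, (C,merge)→5500, (A,merge)→5750, (C,hash)→7500, (C,nl_idx)→21500, (C,nl)→60150 …(+1); best=3200 via (A,hash)
  {ABC}: card=20000; try (C,merge)→8250, (C,hash)→10250, (C,nl_idx)→24250, (B,hash)→27200, (C,nl)→62900, (B,merge)→325450 …(+1); best=8250 via (C,merge)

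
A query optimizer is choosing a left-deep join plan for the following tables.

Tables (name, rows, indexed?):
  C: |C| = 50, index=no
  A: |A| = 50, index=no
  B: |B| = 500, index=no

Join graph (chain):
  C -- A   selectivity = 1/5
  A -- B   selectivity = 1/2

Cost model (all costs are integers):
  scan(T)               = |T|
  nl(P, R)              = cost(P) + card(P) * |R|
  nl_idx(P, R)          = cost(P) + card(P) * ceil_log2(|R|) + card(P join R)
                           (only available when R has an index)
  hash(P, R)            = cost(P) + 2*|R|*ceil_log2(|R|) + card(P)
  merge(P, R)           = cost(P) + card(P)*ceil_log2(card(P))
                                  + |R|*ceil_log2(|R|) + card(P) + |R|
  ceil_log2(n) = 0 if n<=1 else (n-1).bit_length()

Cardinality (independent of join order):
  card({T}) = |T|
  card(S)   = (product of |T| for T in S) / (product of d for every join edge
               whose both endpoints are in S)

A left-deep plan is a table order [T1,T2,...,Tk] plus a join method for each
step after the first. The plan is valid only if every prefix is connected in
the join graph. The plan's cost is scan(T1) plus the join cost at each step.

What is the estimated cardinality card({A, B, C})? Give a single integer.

Tables in S: A(50), B(500), C(50)
Edges inside S: C-A(d=5), A-B(d=2)
numerator = 50 * 500 * 50 = 1250000
denominator = 5 * 2 = 10
card(S) = 1250000 / 10 = 125000

125000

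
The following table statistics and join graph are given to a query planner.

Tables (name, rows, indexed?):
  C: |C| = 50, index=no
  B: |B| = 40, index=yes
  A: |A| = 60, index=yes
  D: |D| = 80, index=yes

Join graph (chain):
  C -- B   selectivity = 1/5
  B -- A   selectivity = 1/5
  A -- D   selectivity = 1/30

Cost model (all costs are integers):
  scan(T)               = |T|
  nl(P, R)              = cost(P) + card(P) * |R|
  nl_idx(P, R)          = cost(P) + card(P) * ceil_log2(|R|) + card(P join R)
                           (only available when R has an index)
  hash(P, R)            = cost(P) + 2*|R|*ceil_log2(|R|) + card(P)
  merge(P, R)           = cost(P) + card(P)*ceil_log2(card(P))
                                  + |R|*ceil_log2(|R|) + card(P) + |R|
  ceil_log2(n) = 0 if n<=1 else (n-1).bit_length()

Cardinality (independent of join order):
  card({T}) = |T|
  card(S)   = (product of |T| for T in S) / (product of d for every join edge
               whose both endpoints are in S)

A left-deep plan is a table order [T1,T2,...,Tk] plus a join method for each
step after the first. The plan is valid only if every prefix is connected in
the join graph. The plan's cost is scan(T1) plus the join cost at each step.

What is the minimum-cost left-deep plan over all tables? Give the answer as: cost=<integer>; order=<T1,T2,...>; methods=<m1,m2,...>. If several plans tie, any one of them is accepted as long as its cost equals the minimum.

Selinger DP (subsets sized 1..n):
  {C}: scan cost=50, card=50
  {B}: scan cost=40, card=40
  {A}: scan cost=60, card=60
  {D}: scan cost=80, card=80
  {BC}: card=400; try (B,hash)→580, (C,merge)→670, (C,hash)→680, (B,merge)→680, (B,nl_idx)→750, (C,nl)→2040 …(+1); best=580 via (B,hash)
  {AB}: card=480; try (B,hash)→600, (A,merge)→740, (B,merge)→760, (A,nl_idx)→760, (A,hash)→800, (B,nl_idx)→900 …(+2); best=600 via (B,hash)
  {AD}: card=160; try (D,nl_idx)→640, (A,nl_idx)→720, (A,hash)→880, (D,merge)→1120, (A,merge)→1140, (D,hash)→1240 …(+2); best=640 via (D,nl_idx)
  {ABC}: card=4800; try (C,hash)→1680, (A,hash)→1700, (A,merge)→5000, (C,merge)→5750, (A,nl_idx)→7780, (A,nl)→24580 …(+1); best=1680 via (C,hash)
  {ABD}: card=1280; try (B,hash)→1280, (D,hash)→2200, (B,merge)→2360, (B,nl_idx)→2880, (D,nl_idx)→5240, (D,merge)→6040 …(+2); best=1280 via (B,hash)
  {ABCD}: card=12800; try (C,hash)→3160, (D,hash)→7600, (C,merge)→16990, (D,nl_idx)→48080, (C,nl)→65280, (D,merge)→69520 …(+1); best=3160 via (C,hash)

cost=3160; order=A,D,B,C; methods=nl_idx,hash,hash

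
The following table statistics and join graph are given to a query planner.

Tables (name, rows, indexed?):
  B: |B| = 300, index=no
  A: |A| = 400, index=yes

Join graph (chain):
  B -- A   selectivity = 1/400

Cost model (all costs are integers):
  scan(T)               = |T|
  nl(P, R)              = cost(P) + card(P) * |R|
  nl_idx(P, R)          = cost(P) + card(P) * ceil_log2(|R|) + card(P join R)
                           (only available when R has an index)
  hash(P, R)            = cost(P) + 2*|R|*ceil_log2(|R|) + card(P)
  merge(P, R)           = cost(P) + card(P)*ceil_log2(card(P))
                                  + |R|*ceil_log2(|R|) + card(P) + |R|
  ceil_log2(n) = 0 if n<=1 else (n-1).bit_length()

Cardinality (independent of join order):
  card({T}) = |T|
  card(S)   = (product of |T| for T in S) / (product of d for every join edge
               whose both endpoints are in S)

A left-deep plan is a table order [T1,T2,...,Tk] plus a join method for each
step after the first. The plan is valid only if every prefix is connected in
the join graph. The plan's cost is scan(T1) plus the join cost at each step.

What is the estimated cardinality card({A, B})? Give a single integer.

300

Tables in S: A(400), B(300)
Edges inside S: B-A(d=400)
numerator = 400 * 300 = 120000
denominator = 400 = 400
card(S) = 120000 / 400 = 300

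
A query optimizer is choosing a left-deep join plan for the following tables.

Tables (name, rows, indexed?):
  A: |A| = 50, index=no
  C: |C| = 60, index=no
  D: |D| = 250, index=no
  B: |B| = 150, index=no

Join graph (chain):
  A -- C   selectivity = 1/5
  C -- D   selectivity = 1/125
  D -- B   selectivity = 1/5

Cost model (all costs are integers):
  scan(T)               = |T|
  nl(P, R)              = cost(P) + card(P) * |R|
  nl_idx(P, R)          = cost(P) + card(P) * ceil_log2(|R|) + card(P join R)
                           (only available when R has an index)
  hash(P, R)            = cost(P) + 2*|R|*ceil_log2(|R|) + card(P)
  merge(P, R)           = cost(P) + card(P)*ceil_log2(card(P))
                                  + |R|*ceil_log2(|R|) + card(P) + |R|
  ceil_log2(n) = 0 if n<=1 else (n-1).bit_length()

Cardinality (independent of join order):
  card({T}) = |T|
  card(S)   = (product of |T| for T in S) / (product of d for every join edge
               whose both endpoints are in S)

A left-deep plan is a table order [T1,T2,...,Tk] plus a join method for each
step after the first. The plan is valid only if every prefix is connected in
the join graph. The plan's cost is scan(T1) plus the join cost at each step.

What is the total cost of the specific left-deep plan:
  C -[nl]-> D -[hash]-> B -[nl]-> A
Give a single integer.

step 1: scan C: cost=60, card=60
step 2: join D via nl
    card(P join D) = 60*250/(125) = 120
    cost = 60 + 60*250 = 15060
step 3: join B via hash
    card(P join B) = 120*150/(5) = 3600
    cost = 15060 + 2*150*8 + 120 = 17580
step 4: join A via nl
    card(P join A) = 3600*50/(5) = 36000
    cost = 17580 + 3600*50 = 197580

197580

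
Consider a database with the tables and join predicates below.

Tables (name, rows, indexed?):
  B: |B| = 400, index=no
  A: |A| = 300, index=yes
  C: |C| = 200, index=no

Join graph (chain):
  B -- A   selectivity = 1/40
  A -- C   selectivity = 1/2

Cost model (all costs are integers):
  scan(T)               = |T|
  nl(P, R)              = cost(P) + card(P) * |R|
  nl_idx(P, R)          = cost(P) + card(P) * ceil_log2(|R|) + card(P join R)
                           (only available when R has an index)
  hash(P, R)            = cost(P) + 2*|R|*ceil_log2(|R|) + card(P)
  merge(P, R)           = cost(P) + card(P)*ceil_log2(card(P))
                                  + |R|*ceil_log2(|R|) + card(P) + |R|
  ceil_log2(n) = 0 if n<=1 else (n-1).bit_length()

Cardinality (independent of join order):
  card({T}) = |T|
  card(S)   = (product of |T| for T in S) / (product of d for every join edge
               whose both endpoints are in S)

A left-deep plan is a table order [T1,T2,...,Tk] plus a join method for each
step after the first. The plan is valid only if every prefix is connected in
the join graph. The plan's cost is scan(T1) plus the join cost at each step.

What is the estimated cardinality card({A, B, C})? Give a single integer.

300000

Tables in S: A(300), B(400), C(200)
Edges inside S: B-A(d=40), A-C(d=2)
numerator = 300 * 400 * 200 = 24000000
denominator = 40 * 2 = 80
card(S) = 24000000 / 80 = 300000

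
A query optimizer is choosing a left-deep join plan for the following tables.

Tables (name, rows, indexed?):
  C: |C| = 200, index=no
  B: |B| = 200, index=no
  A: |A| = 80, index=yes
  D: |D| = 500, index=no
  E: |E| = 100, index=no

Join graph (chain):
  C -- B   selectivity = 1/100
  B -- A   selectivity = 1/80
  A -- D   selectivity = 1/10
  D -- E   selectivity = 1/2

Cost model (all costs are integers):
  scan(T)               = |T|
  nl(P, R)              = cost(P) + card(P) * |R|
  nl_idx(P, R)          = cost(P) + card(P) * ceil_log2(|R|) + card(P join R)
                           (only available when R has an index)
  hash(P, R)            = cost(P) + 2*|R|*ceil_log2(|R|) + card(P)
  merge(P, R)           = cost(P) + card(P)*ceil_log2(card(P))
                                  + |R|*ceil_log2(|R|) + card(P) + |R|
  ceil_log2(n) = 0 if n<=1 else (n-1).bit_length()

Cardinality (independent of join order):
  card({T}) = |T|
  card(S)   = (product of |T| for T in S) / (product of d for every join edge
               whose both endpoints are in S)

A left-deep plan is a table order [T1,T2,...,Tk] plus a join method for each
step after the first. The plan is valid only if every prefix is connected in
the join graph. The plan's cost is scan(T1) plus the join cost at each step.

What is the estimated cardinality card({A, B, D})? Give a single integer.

10000

Tables in S: A(80), B(200), D(500)
Edges inside S: B-A(d=80), A-D(d=10)
numerator = 80 * 200 * 500 = 8000000
denominator = 80 * 10 = 800
card(S) = 8000000 / 800 = 10000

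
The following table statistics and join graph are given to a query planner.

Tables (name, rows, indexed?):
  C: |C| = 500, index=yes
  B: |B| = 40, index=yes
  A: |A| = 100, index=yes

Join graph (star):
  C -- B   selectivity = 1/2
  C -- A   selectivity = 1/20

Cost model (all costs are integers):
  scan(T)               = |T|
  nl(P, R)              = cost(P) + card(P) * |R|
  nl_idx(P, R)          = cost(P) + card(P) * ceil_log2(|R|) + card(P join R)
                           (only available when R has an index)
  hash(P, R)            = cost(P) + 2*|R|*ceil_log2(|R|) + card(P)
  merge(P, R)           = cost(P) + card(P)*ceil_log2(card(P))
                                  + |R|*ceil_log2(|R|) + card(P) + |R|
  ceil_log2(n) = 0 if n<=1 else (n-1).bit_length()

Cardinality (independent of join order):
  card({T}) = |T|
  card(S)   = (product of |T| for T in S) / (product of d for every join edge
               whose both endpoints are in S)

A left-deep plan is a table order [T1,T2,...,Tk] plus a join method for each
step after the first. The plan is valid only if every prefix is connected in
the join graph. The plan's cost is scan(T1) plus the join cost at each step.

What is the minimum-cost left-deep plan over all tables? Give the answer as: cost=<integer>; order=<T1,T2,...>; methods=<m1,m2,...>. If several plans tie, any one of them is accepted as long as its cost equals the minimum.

cost=5380; order=C,A,B; methods=hash,hash

Selinger DP (subsets sized 1..n):
  {C}: scan cost=500, card=500
  {B}: scan cost=40, card=40
  {A}: scan cost=100, card=100
  {BC}: card=10000; try (B,hash)→1480, (C,merge)→5320, (B,merge)→5780, (C,hash)→9080, (C,nl_idx)→10400, (B,nl_idx)→13500 …(+2); best=1480 via (B,hash)
  {AC}: card=2500; try (A,hash)→2400, (C,nl_idx)→3500, (C,merge)→5900, (A,merge)→6300, (A,nl_idx)→6500, (C,hash)→9200 …(+2); best=2400 via (A,hash)
  {ABC}: card=50000; try (B,hash)→5380, (A,hash)→12880, (B,merge)→35180, (B,nl_idx)→67400, (B,nl)→102400, (A,nl_idx)→121480 …(+2); best=5380 via (B,hash)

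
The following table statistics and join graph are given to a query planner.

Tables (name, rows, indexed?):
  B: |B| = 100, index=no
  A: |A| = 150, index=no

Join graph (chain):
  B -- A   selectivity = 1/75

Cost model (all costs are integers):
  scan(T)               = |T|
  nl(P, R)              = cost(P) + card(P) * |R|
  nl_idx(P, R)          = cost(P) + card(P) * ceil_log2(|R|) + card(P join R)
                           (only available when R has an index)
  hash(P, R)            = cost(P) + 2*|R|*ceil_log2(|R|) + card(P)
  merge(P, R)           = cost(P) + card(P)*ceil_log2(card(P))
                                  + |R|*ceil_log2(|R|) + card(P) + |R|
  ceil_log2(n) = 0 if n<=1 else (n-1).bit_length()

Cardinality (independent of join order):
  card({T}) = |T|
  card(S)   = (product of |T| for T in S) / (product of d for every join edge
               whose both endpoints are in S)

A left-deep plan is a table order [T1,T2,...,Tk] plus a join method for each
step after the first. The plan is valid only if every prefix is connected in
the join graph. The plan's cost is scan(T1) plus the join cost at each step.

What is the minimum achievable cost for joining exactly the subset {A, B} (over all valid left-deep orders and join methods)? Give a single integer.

1700

Selinger DP over subsets of {A,B}:
  {B}: scan cost=100, card=100
  {A}: scan cost=150, card=150
  {AB}: card=200; try (B,hash)→1700, (A,merge)→2250, (B,merge)→2300, (A,hash)→2600, (A,nl)→15100, (B,nl)→15150; best=1700 via (B,hash)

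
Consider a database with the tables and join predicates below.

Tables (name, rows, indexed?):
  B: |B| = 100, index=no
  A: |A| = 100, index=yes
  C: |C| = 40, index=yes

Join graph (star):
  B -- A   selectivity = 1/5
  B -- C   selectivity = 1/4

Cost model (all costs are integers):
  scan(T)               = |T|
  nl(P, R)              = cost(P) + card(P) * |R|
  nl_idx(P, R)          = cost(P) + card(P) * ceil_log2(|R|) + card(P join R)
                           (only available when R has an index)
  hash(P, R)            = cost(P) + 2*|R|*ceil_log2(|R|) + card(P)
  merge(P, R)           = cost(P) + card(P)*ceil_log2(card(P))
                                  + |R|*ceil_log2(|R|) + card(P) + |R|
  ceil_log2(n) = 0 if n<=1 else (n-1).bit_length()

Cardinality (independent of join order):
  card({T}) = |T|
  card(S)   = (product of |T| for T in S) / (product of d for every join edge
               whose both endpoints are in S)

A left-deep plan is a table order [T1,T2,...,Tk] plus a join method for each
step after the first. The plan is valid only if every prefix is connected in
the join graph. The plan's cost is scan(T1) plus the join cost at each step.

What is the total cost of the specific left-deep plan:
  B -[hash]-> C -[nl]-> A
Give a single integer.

step 1: scan B: cost=100, card=100
step 2: join C via hash
    card(P join C) = 100*40/(4) = 1000
    cost = 100 + 2*40*6 + 100 = 680
step 3: join A via nl
    card(P join A) = 1000*100/(5) = 20000
    cost = 680 + 1000*100 = 100680

100680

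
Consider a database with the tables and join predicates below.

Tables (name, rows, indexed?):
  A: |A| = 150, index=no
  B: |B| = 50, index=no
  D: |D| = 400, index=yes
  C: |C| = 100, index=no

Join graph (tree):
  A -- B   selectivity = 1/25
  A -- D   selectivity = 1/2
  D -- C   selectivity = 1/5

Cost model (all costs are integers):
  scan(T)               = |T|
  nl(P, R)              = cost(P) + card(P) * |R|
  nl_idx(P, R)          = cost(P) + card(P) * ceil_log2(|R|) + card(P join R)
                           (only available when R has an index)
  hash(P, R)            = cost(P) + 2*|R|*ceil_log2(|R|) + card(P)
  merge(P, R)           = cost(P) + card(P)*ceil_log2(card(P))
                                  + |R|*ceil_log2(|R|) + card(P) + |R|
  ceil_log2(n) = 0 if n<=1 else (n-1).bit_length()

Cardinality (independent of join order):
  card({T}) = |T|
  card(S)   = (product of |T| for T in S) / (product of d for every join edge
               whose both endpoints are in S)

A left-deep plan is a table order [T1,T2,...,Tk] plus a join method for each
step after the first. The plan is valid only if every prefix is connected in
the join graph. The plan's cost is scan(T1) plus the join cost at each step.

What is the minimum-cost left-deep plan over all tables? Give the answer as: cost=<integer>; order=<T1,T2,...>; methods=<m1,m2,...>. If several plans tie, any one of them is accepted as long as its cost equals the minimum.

cost=69300; order=A,B,D,C; methods=hash,merge,hash

Selinger DP (subsets sized 1..n):
  {A}: scan cost=150, card=150
  {B}: scan cost=50, card=50
  {D}: scan cost=400, card=400
  {C}: scan cost=100, card=100
  {AB}: card=300; try (B,hash)→900, (A,merge)→1750, (B,merge)→1850, (A,hash)→2500, (A,nl)→7550, (B,nl)→7650; best=900 via (B,hash)
  {AD}: card=30000; try (A,hash)→3200, (D,merge)→5500, (A,merge)→5750, (D,hash)→7500, (D,nl_idx)→31500, (D,nl)→60150 …(+1); best=3200 via (A,hash)
  {CD}: card=8000; try (C,hash)→2200, (D,merge)→4900, (C,merge)→5200, (D,hash)→7400, (D,nl_idx)→9000, (D,nl)→40100 …(+1); best=2200 via (C,hash)
  {ABD}: card=60000; try (D,merge)→7900, (D,hash)→8400, (B,hash)→33800, (D,nl_idx)→63600, (D,nl)→120900, (B,merge)→483550 …(+1); best=7900 via (D,merge)
  {ACD}: card=600000; try (A,hash)→12600, (C,hash)→34600, (A,merge)→115550, (C,merge)→484000, (A,nl)→1202200, (C,nl)→3003200; best=12600 via (A,hash)
  {ABCD}: card=1200000; try (C,hash)→69300, (B,hash)→613200, (C,merge)→1028700, (C,nl)→6007900, (B,merge)→12612950, (B,nl)→30012600; best=69300 via (C,hash)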